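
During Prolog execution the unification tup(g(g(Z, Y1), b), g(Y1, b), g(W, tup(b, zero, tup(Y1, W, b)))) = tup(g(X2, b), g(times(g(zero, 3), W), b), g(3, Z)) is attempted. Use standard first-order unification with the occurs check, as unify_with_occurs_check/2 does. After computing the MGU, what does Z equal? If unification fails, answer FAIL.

Decompose tup/3: g(g(Z, Y1), b) = g(X2, b),  g(Y1, b) = g(times(g(zero, 3), W), b),  g(W, tup(b, zero, tup(Y1, W, b))) = g(3, Z).
Decompose g/2: g(Z, Y1) = X2,  b = b.
Bind X2 := g(Z, Y1); no other remaining equation mentions X2.
Delete trivial equation b = b.
Decompose g/2: Y1 = times(g(zero, 3), W),  b = b.
Bind Y1 := times(g(zero, 3), W); substituting into the one remaining equation that mentions Y1 gives: g(W, tup(b, zero, tup(times(g(zero, 3), W), W, b))) = g(3, Z). Substituting into the earlier binding gives X2 := g(Z, times(g(zero, 3), W)).
Delete trivial equation b = b.
Decompose g/2: W = 3,  tup(b, zero, tup(times(g(zero, 3), W), W, b)) = Z.
Bind W := 3; substituting into the remaining equation gives: tup(b, zero, tup(times(g(zero, 3), 3), 3, b)) = Z. Substituting into the earlier bindings gives X2 := g(Z, times(g(zero, 3), 3)), Y1 := times(g(zero, 3), 3).
Bind Z := tup(b, zero, tup(times(g(zero, 3), 3), 3, b)). Substituting into the earlier binding gives X2 := g(tup(b, zero, tup(times(g(zero, 3), 3), 3, b)), times(g(zero, 3), 3)).
MGU = { X2 ↦ g(tup(b, zero, tup(times(g(zero, 3), 3), 3, b)), times(g(zero, 3), 3)), Y1 ↦ times(g(zero, 3), 3), W ↦ 3, Z ↦ tup(b, zero, tup(times(g(zero, 3), 3), 3, b)) }, so Z ↦ tup(b, zero, tup(times(g(zero, 3), 3), 3, b)).

tup(b, zero, tup(times(g(zero, 3), 3), 3, b))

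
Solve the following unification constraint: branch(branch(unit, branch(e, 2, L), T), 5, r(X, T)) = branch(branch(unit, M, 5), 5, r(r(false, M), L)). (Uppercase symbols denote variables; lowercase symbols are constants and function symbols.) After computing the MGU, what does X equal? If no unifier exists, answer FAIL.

r(false, branch(e, 2, 5))

Decompose branch/3: branch(unit, branch(e, 2, L), T) = branch(unit, M, 5),  5 = 5,  r(X, T) = r(r(false, M), L).
Decompose branch/3: unit = unit,  branch(e, 2, L) = M,  T = 5.
Delete trivial equation unit = unit.
Bind M := branch(e, 2, L); substituting into the one remaining equation that mentions M gives: r(X, T) = r(r(false, branch(e, 2, L)), L).
Bind T := 5; substituting into the one remaining equation that mentions T gives: r(X, 5) = r(r(false, branch(e, 2, L)), L).
Delete trivial equation 5 = 5.
Decompose r/2: X = r(false, branch(e, 2, L)),  5 = L.
Bind X := r(false, branch(e, 2, L)); no other remaining equation mentions X.
Bind L := 5. Substituting into the earlier bindings gives M := branch(e, 2, 5), X := r(false, branch(e, 2, 5)).
MGU = { M := branch(e, 2, 5), T := 5, X := r(false, branch(e, 2, 5)), L := 5 }, so X := r(false, branch(e, 2, 5)).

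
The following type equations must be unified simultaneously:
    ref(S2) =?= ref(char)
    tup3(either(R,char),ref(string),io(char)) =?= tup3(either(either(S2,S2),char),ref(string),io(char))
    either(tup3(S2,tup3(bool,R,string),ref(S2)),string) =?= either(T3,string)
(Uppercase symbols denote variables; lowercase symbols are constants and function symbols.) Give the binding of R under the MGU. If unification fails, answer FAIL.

either(char,char)

Decompose ref/1: S2 =?= char.
Bind S2 := char; substituting into the remaining equations gives: tup3(either(R,char),ref(string),io(char)) =?= tup3(either(either(char,char),char),ref(string),io(char)),  either(tup3(char,tup3(bool,R,string),ref(char)),string) =?= either(T3,string).
Decompose tup3/3: either(R,char) =?= either(either(char,char),char),  ref(string) =?= ref(string),  io(char) =?= io(char).
Decompose either/2: R =?= either(char,char),  char =?= char.
Bind R := either(char,char); substituting into the one remaining equation that mentions R gives: either(tup3(char,tup3(bool,either(char,char),string),ref(char)),string) =?= either(T3,string).
Delete trivial equation char =?= char.
Delete trivial equation ref(string) =?= ref(string).
Delete trivial equation io(char) =?= io(char).
Decompose either/2: tup3(char,tup3(bool,either(char,char),string),ref(char)) =?= T3,  string =?= string.
Bind T3 := tup3(char,tup3(bool,either(char,char),string),ref(char)); no other remaining equation mentions T3.
Delete trivial equation string =?= string.
MGU = { S2 ↦ char, R ↦ either(char,char), T3 ↦ tup3(char,tup3(bool,either(char,char),string),ref(char)) }, so R ↦ either(char,char).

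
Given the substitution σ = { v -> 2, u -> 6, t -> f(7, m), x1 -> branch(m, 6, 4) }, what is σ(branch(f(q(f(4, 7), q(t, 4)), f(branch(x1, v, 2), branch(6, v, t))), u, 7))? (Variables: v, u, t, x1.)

branch(f(q(f(4, 7), q(f(7, m), 4)), f(branch(branch(m, 6, 4), 2, 2), branch(6, 2, f(7, m)))), 6, 7)

Replace each occurrence of v with 2.
Replace each occurrence of u with 6.
Replace each occurrence of t with f(7, m).
Replace each occurrence of x1 with branch(m, 6, 4).
Result: branch(f(q(f(4, 7), q(f(7, m), 4)), f(branch(branch(m, 6, 4), 2, 2), branch(6, 2, f(7, m)))), 6, 7).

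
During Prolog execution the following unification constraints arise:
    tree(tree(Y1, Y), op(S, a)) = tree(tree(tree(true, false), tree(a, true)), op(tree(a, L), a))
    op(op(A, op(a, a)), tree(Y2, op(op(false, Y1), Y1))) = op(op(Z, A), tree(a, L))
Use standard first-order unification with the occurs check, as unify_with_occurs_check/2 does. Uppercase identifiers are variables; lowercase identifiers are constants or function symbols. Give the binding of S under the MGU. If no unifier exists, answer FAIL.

tree(a, op(op(false, tree(true, false)), tree(true, false)))

Decompose tree/2: tree(Y1, Y) = tree(tree(true, false), tree(a, true)),  op(S, a) = op(tree(a, L), a).
Decompose tree/2: Y1 = tree(true, false),  Y = tree(a, true).
Bind Y1 := tree(true, false); substituting into the one remaining equation that mentions Y1 gives: op(op(A, op(a, a)), tree(Y2, op(op(false, tree(true, false)), tree(true, false)))) = op(op(Z, A), tree(a, L)).
Bind Y := tree(a, true); no other remaining equation mentions Y.
Decompose op/2: S = tree(a, L),  a = a.
Bind S := tree(a, L); no other remaining equation mentions S.
Delete trivial equation a = a.
Decompose op/2: op(A, op(a, a)) = op(Z, A),  tree(Y2, op(op(false, tree(true, false)), tree(true, false))) = tree(a, L).
Decompose op/2: A = Z,  op(a, a) = A.
Bind A := Z; substituting into the one remaining equation that mentions A gives: op(a, a) = Z.
Bind Z := op(a, a); no other remaining equation mentions Z. Substituting into the earlier binding gives A := op(a, a).
Decompose tree/2: Y2 = a,  op(op(false, tree(true, false)), tree(true, false)) = L.
Bind Y2 := a; no other remaining equation mentions Y2.
Bind L := op(op(false, tree(true, false)), tree(true, false)). Substituting into the earlier binding gives S := tree(a, op(op(false, tree(true, false)), tree(true, false))).
MGU = { Y1 = tree(true, false), Y = tree(a, true), S = tree(a, op(op(false, tree(true, false)), tree(true, false))), A = op(a, a), Z = op(a, a), Y2 = a, L = op(op(false, tree(true, false)), tree(true, false)) }, so S = tree(a, op(op(false, tree(true, false)), tree(true, false))).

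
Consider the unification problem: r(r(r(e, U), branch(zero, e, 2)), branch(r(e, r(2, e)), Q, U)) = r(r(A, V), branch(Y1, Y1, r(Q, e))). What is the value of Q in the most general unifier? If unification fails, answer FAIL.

Decompose r/2: r(r(e, U), branch(zero, e, 2)) = r(A, V),  branch(r(e, r(2, e)), Q, U) = branch(Y1, Y1, r(Q, e)).
Decompose r/2: r(e, U) = A,  branch(zero, e, 2) = V.
Bind A := r(e, U); no other remaining equation mentions A.
Bind V := branch(zero, e, 2); no other remaining equation mentions V.
Decompose branch/3: r(e, r(2, e)) = Y1,  Q = Y1,  U = r(Q, e).
Bind Y1 := r(e, r(2, e)); substituting into the one remaining equation that mentions Y1 gives: Q = r(e, r(2, e)).
Bind Q := r(e, r(2, e)); substituting into the remaining equation gives: U = r(r(e, r(2, e)), e).
Bind U := r(r(e, r(2, e)), e). Substituting into the earlier binding gives A := r(e, r(r(e, r(2, e)), e)).
MGU = { A -> r(e, r(r(e, r(2, e)), e)), V -> branch(zero, e, 2), Y1 -> r(e, r(2, e)), Q -> r(e, r(2, e)), U -> r(r(e, r(2, e)), e) }, so Q -> r(e, r(2, e)).

r(e, r(2, e))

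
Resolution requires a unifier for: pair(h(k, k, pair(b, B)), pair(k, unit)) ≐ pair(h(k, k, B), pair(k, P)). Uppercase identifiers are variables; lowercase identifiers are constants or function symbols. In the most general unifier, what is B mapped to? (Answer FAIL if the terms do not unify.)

Decompose pair/2: h(k, k, pair(b, B)) ≐ h(k, k, B),  pair(k, unit) ≐ pair(k, P).
Decompose h/3: k ≐ k,  k ≐ k,  pair(b, B) ≐ B.
Delete trivial equation k ≐ k.
Delete trivial equation k ≐ k.
Occurs check fails: B occurs in pair(b, B); the equation B ≐ pair(b, B) has no finite solution.

FAIL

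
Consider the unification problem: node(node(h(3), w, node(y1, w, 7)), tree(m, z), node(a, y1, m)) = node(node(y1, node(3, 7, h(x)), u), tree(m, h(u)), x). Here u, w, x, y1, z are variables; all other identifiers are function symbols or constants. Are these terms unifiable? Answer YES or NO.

YES

Decompose node/3: node(h(3), w, node(y1, w, 7)) = node(y1, node(3, 7, h(x)), u),  tree(m, z) = tree(m, h(u)),  node(a, y1, m) = x.
Decompose node/3: h(3) = y1,  w = node(3, 7, h(x)),  node(y1, w, 7) = u.
Bind y1 := h(3); substituting into the 2 remaining equations that mention y1 gives: node(h(3), w, 7) = u,  node(a, h(3), m) = x.
Bind w := node(3, 7, h(x)); substituting into the one remaining equation that mentions w gives: node(h(3), node(3, 7, h(x)), 7) = u.
Bind u := node(h(3), node(3, 7, h(x)), 7); substituting into the one remaining equation that mentions u gives: tree(m, z) = tree(m, h(node(h(3), node(3, 7, h(x)), 7))).
Decompose tree/2: m = m,  z = h(node(h(3), node(3, 7, h(x)), 7)).
Delete trivial equation m = m.
Bind z := h(node(h(3), node(3, 7, h(x)), 7)); no other remaining equation mentions z.
Bind x := node(a, h(3), m). Substituting into the earlier bindings gives w := node(3, 7, h(node(a, h(3), m))), u := node(h(3), node(3, 7, h(node(a, h(3), m))), 7), z := h(node(h(3), node(3, 7, h(node(a, h(3), m))), 7)).
No equations remain and no clash or occurs-check failure arose, so a unifier exists.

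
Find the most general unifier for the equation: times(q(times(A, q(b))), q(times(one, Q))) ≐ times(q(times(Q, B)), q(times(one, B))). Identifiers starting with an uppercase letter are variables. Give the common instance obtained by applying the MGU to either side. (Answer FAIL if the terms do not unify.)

times(q(times(q(b), q(b))), q(times(one, q(b))))

Decompose times/2: q(times(A, q(b))) ≐ q(times(Q, B)),  q(times(one, Q)) ≐ q(times(one, B)).
Decompose q/1: times(A, q(b)) ≐ times(Q, B).
Decompose times/2: A ≐ Q,  q(b) ≐ B.
Bind A := Q; no other remaining equation mentions A.
Bind B := q(b); substituting into the remaining equation gives: q(times(one, Q)) ≐ q(times(one, q(b))).
Decompose q/1: times(one, Q) ≐ times(one, q(b)).
Decompose times/2: one ≐ one,  Q ≐ q(b).
Delete trivial equation one ≐ one.
Bind Q := q(b). Substituting into the earlier binding gives A := q(b).
Applying the MGU to either side gives times(q(times(q(b), q(b))), q(times(one, q(b)))).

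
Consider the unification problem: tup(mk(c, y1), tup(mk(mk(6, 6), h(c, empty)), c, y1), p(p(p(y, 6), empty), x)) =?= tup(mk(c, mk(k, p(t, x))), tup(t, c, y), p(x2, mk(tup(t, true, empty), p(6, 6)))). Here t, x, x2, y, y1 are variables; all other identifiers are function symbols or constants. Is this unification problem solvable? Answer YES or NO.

Decompose tup/3: mk(c, y1) =?= mk(c, mk(k, p(t, x))),  tup(mk(mk(6, 6), h(c, empty)), c, y1) =?= tup(t, c, y),  p(p(p(y, 6), empty), x) =?= p(x2, mk(tup(t, true, empty), p(6, 6))).
Decompose mk/2: c =?= c,  y1 =?= mk(k, p(t, x)).
Delete trivial equation c =?= c.
Bind y1 := mk(k, p(t, x)); substituting into the one remaining equation that mentions y1 gives: tup(mk(mk(6, 6), h(c, empty)), c, mk(k, p(t, x))) =?= tup(t, c, y).
Decompose tup/3: mk(mk(6, 6), h(c, empty)) =?= t,  c =?= c,  mk(k, p(t, x)) =?= y.
Bind t := mk(mk(6, 6), h(c, empty)); substituting into the 2 remaining equations that mention t gives: mk(k, p(mk(mk(6, 6), h(c, empty)), x)) =?= y,  p(p(p(y, 6), empty), x) =?= p(x2, mk(tup(mk(mk(6, 6), h(c, empty)), true, empty), p(6, 6))). Substituting into the earlier binding gives y1 := mk(k, p(mk(mk(6, 6), h(c, empty)), x)).
Delete trivial equation c =?= c.
Bind y := mk(k, p(mk(mk(6, 6), h(c, empty)), x)); substituting into the remaining equation gives: p(p(p(mk(k, p(mk(mk(6, 6), h(c, empty)), x)), 6), empty), x) =?= p(x2, mk(tup(mk(mk(6, 6), h(c, empty)), true, empty), p(6, 6))).
Decompose p/2: p(p(mk(k, p(mk(mk(6, 6), h(c, empty)), x)), 6), empty) =?= x2,  x =?= mk(tup(mk(mk(6, 6), h(c, empty)), true, empty), p(6, 6)).
Bind x2 := p(p(mk(k, p(mk(mk(6, 6), h(c, empty)), x)), 6), empty); no other remaining equation mentions x2.
Bind x := mk(tup(mk(mk(6, 6), h(c, empty)), true, empty), p(6, 6)). Substituting into the earlier bindings gives y1 := mk(k, p(mk(mk(6, 6), h(c, empty)), mk(tup(mk(mk(6, 6), h(c, empty)), true, empty), p(6, 6)))), y := mk(k, p(mk(mk(6, 6), h(c, empty)), mk(tup(mk(mk(6, 6), h(c, empty)), true, empty), p(6, 6)))), x2 := p(p(mk(k, p(mk(mk(6, 6), h(c, empty)), mk(tup(mk(mk(6, 6), h(c, empty)), true, empty), p(6, 6)))), 6), empty).
No equations remain and no clash or occurs-check failure arose, so a unifier exists.

YES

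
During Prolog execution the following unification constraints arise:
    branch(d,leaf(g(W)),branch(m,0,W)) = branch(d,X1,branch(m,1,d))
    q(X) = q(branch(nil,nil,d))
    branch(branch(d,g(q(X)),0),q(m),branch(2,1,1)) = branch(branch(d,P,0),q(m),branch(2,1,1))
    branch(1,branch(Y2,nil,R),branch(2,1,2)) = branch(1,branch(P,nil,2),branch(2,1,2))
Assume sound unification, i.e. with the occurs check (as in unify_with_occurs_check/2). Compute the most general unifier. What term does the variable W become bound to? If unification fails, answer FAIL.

Decompose branch/3: d = d,  leaf(g(W)) = X1,  branch(m,0,W) = branch(m,1,d).
Delete trivial equation d = d.
Bind X1 := leaf(g(W)); no other remaining equation mentions X1.
Decompose branch/3: m = m,  0 = 1,  W = d.
Delete trivial equation m = m.
Clash: constants 0 and 1 differ; no unifier exists.

FAIL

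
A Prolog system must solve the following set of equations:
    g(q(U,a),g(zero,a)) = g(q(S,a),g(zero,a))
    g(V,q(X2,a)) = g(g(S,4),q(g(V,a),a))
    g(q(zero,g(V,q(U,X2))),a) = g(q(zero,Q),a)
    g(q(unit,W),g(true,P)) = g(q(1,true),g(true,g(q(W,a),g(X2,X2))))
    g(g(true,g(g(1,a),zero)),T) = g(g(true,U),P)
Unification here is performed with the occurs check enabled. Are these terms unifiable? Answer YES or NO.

NO

Decompose g/2: q(U,a) = q(S,a),  g(zero,a) = g(zero,a).
Decompose q/2: U = S,  a = a.
Bind U := S; substituting into the 2 remaining equations that mention U gives: g(q(zero,g(V,q(S,X2))),a) = g(q(zero,Q),a),  g(g(true,g(g(1,a),zero)),T) = g(g(true,S),P).
Delete trivial equation a = a.
Delete trivial equation g(zero,a) = g(zero,a).
Decompose g/2: V = g(S,4),  q(X2,a) = q(g(V,a),a).
Bind V := g(S,4); substituting into the 2 remaining equations that mention V gives: q(X2,a) = q(g(g(S,4),a),a),  g(q(zero,g(g(S,4),q(S,X2))),a) = g(q(zero,Q),a).
Decompose q/2: X2 = g(g(S,4),a),  a = a.
Bind X2 := g(g(S,4),a); substituting into the 2 remaining equations that mention X2 gives: g(q(zero,g(g(S,4),q(S,g(g(S,4),a)))),a) = g(q(zero,Q),a),  g(q(unit,W),g(true,P)) = g(q(1,true),g(true,g(q(W,a),g(g(g(S,4),a),g(g(S,4),a))))).
Delete trivial equation a = a.
Decompose g/2: q(zero,g(g(S,4),q(S,g(g(S,4),a)))) = q(zero,Q),  a = a.
Decompose q/2: zero = zero,  g(g(S,4),q(S,g(g(S,4),a))) = Q.
Delete trivial equation zero = zero.
Bind Q := g(g(S,4),q(S,g(g(S,4),a))); no other remaining equation mentions Q.
Delete trivial equation a = a.
Decompose g/2: q(unit,W) = q(1,true),  g(true,P) = g(true,g(q(W,a),g(g(g(S,4),a),g(g(S,4),a)))).
Decompose q/2: unit = 1,  W = true.
Clash: constants unit and 1 differ; no unifier exists.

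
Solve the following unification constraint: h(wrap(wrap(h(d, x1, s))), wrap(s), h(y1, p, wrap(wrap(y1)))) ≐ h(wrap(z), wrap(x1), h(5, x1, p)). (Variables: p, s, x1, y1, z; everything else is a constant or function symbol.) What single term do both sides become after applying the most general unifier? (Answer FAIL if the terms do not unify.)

h(wrap(wrap(h(d, wrap(wrap(5)), wrap(wrap(5))))), wrap(wrap(wrap(5))), h(5, wrap(wrap(5)), wrap(wrap(5))))

Decompose h/3: wrap(wrap(h(d, x1, s))) ≐ wrap(z),  wrap(s) ≐ wrap(x1),  h(y1, p, wrap(wrap(y1))) ≐ h(5, x1, p).
Decompose wrap/1: wrap(h(d, x1, s)) ≐ z.
Bind z := wrap(h(d, x1, s)); no other remaining equation mentions z.
Decompose wrap/1: s ≐ x1.
Bind s := x1; no other remaining equation mentions s. Substituting into the earlier binding gives z := wrap(h(d, x1, x1)).
Decompose h/3: y1 ≐ 5,  p ≐ x1,  wrap(wrap(y1)) ≐ p.
Bind y1 := 5; substituting into the one remaining equation that mentions y1 gives: wrap(wrap(5)) ≐ p.
Bind p := x1; substituting into the remaining equation gives: wrap(wrap(5)) ≐ x1.
Bind x1 := wrap(wrap(5)). Substituting into the earlier bindings gives z := wrap(h(d, wrap(wrap(5)), wrap(wrap(5)))), s := wrap(wrap(5)), p := wrap(wrap(5)).
Applying the MGU to either side gives h(wrap(wrap(h(d, wrap(wrap(5)), wrap(wrap(5))))), wrap(wrap(wrap(5))), h(5, wrap(wrap(5)), wrap(wrap(5)))).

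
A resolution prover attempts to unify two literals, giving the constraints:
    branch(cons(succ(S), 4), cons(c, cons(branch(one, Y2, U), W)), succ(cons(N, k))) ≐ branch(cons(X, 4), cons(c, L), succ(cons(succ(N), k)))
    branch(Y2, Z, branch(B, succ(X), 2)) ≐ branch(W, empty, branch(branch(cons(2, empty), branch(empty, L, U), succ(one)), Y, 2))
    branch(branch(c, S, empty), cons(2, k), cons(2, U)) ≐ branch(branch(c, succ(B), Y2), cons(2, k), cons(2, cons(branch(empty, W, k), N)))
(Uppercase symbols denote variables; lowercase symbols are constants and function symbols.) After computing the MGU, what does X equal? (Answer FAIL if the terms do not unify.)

Decompose branch/3: cons(succ(S), 4) ≐ cons(X, 4),  cons(c, cons(branch(one, Y2, U), W)) ≐ cons(c, L),  succ(cons(N, k)) ≐ succ(cons(succ(N), k)).
Decompose cons/2: succ(S) ≐ X,  4 ≐ 4.
Bind X := succ(S); substituting into the one remaining equation that mentions X gives: branch(Y2, Z, branch(B, succ(succ(S)), 2)) ≐ branch(W, empty, branch(branch(cons(2, empty), branch(empty, L, U), succ(one)), Y, 2)).
Delete trivial equation 4 ≐ 4.
Decompose cons/2: c ≐ c,  cons(branch(one, Y2, U), W) ≐ L.
Delete trivial equation c ≐ c.
Bind L := cons(branch(one, Y2, U), W); substituting into the one remaining equation that mentions L gives: branch(Y2, Z, branch(B, succ(succ(S)), 2)) ≐ branch(W, empty, branch(branch(cons(2, empty), branch(empty, cons(branch(one, Y2, U), W), U), succ(one)), Y, 2)).
Decompose succ/1: cons(N, k) ≐ cons(succ(N), k).
Decompose cons/2: N ≐ succ(N),  k ≐ k.
Occurs check fails: N occurs in succ(N); the equation N ≐ succ(N) has no finite solution.

FAIL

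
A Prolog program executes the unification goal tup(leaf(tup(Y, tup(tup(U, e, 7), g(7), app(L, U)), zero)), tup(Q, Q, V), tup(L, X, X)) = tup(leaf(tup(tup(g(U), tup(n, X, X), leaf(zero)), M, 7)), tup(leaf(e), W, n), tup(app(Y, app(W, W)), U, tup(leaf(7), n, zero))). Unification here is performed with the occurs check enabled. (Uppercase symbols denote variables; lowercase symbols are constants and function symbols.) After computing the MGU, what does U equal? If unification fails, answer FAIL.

Decompose tup/3: leaf(tup(Y, tup(tup(U, e, 7), g(7), app(L, U)), zero)) = leaf(tup(tup(g(U), tup(n, X, X), leaf(zero)), M, 7)),  tup(Q, Q, V) = tup(leaf(e), W, n),  tup(L, X, X) = tup(app(Y, app(W, W)), U, tup(leaf(7), n, zero)).
Decompose leaf/1: tup(Y, tup(tup(U, e, 7), g(7), app(L, U)), zero) = tup(tup(g(U), tup(n, X, X), leaf(zero)), M, 7).
Decompose tup/3: Y = tup(g(U), tup(n, X, X), leaf(zero)),  tup(tup(U, e, 7), g(7), app(L, U)) = M,  zero = 7.
Bind Y := tup(g(U), tup(n, X, X), leaf(zero)); substituting into the one remaining equation that mentions Y gives: tup(L, X, X) = tup(app(tup(g(U), tup(n, X, X), leaf(zero)), app(W, W)), U, tup(leaf(7), n, zero)).
Bind M := tup(tup(U, e, 7), g(7), app(L, U)); no other remaining equation mentions M.
Clash: constants zero and 7 differ; no unifier exists.

FAIL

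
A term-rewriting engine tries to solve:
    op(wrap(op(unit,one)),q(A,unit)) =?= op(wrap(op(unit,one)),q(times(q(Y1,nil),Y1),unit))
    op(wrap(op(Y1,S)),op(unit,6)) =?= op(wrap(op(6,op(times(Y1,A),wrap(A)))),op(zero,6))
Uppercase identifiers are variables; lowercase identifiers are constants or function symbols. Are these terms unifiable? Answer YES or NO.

Decompose op/2: wrap(op(unit,one)) =?= wrap(op(unit,one)),  q(A,unit) =?= q(times(q(Y1,nil),Y1),unit).
Delete trivial equation wrap(op(unit,one)) =?= wrap(op(unit,one)).
Decompose q/2: A =?= times(q(Y1,nil),Y1),  unit =?= unit.
Bind A := times(q(Y1,nil),Y1); substituting into the one remaining equation that mentions A gives: op(wrap(op(Y1,S)),op(unit,6)) =?= op(wrap(op(6,op(times(Y1,times(q(Y1,nil),Y1)),wrap(times(q(Y1,nil),Y1))))),op(zero,6)).
Delete trivial equation unit =?= unit.
Decompose op/2: wrap(op(Y1,S)) =?= wrap(op(6,op(times(Y1,times(q(Y1,nil),Y1)),wrap(times(q(Y1,nil),Y1))))),  op(unit,6) =?= op(zero,6).
Decompose wrap/1: op(Y1,S) =?= op(6,op(times(Y1,times(q(Y1,nil),Y1)),wrap(times(q(Y1,nil),Y1)))).
Decompose op/2: Y1 =?= 6,  S =?= op(times(Y1,times(q(Y1,nil),Y1)),wrap(times(q(Y1,nil),Y1))).
Bind Y1 := 6; substituting into the one remaining equation that mentions Y1 gives: S =?= op(times(6,times(q(6,nil),6)),wrap(times(q(6,nil),6))). Substituting into the earlier binding gives A := times(q(6,nil),6).
Bind S := op(times(6,times(q(6,nil),6)),wrap(times(q(6,nil),6))); no other remaining equation mentions S.
Decompose op/2: unit =?= zero,  6 =?= 6.
Clash: constants unit and zero differ; no unifier exists.

NO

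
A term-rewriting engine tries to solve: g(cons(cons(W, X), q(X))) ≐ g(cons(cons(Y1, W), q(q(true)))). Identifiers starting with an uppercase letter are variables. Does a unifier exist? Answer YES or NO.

Decompose g/1: cons(cons(W, X), q(X)) ≐ cons(cons(Y1, W), q(q(true))).
Decompose cons/2: cons(W, X) ≐ cons(Y1, W),  q(X) ≐ q(q(true)).
Decompose cons/2: W ≐ Y1,  X ≐ W.
Bind W := Y1; substituting into the one remaining equation that mentions W gives: X ≐ Y1.
Bind X := Y1; substituting into the remaining equation gives: q(Y1) ≐ q(q(true)).
Decompose q/1: Y1 ≐ q(true).
Bind Y1 := q(true). Substituting into the earlier bindings gives W := q(true), X := q(true).
No equations remain and no clash or occurs-check failure arose, so a unifier exists.

YES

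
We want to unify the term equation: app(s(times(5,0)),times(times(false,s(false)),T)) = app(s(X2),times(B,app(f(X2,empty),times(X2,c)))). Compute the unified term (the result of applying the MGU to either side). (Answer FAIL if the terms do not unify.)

app(s(times(5,0)),times(times(false,s(false)),app(f(times(5,0),empty),times(times(5,0),c))))

Decompose app/2: s(times(5,0)) = s(X2),  times(times(false,s(false)),T) = times(B,app(f(X2,empty),times(X2,c))).
Decompose s/1: times(5,0) = X2.
Bind X2 := times(5,0); substituting into the remaining equation gives: times(times(false,s(false)),T) = times(B,app(f(times(5,0),empty),times(times(5,0),c))).
Decompose times/2: times(false,s(false)) = B,  T = app(f(times(5,0),empty),times(times(5,0),c)).
Bind B := times(false,s(false)); no other remaining equation mentions B.
Bind T := app(f(times(5,0),empty),times(times(5,0),c)).
Applying the MGU to either side gives app(s(times(5,0)),times(times(false,s(false)),app(f(times(5,0),empty),times(times(5,0),c)))).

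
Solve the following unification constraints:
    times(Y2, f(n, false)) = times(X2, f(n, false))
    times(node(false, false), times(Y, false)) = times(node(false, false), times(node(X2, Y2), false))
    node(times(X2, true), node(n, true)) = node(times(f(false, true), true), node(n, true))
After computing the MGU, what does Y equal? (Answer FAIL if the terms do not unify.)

node(f(false, true), f(false, true))

Decompose times/2: Y2 = X2,  f(n, false) = f(n, false).
Bind Y2 := X2; substituting into the one remaining equation that mentions Y2 gives: times(node(false, false), times(Y, false)) = times(node(false, false), times(node(X2, X2), false)).
Delete trivial equation f(n, false) = f(n, false).
Decompose times/2: node(false, false) = node(false, false),  times(Y, false) = times(node(X2, X2), false).
Delete trivial equation node(false, false) = node(false, false).
Decompose times/2: Y = node(X2, X2),  false = false.
Bind Y := node(X2, X2); no other remaining equation mentions Y.
Delete trivial equation false = false.
Decompose node/2: times(X2, true) = times(f(false, true), true),  node(n, true) = node(n, true).
Decompose times/2: X2 = f(false, true),  true = true.
Bind X2 := f(false, true); no other remaining equation mentions X2. Substituting into the earlier bindings gives Y2 := f(false, true), Y := node(f(false, true), f(false, true)).
Delete trivial equation true = true.
Delete trivial equation node(n, true) = node(n, true).
MGU = { Y2 -> f(false, true), Y -> node(f(false, true), f(false, true)), X2 -> f(false, true) }, so Y -> node(f(false, true), f(false, true)).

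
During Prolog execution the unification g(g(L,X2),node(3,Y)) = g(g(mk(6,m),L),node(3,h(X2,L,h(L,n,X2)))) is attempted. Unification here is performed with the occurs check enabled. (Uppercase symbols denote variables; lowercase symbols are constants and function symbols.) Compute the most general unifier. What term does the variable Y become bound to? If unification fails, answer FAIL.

h(mk(6,m),mk(6,m),h(mk(6,m),n,mk(6,m)))

Decompose g/2: g(L,X2) = g(mk(6,m),L),  node(3,Y) = node(3,h(X2,L,h(L,n,X2))).
Decompose g/2: L = mk(6,m),  X2 = L.
Bind L := mk(6,m); substituting into the remaining equations gives: X2 = mk(6,m),  node(3,Y) = node(3,h(X2,mk(6,m),h(mk(6,m),n,X2))).
Bind X2 := mk(6,m); substituting into the remaining equation gives: node(3,Y) = node(3,h(mk(6,m),mk(6,m),h(mk(6,m),n,mk(6,m)))).
Decompose node/2: 3 = 3,  Y = h(mk(6,m),mk(6,m),h(mk(6,m),n,mk(6,m))).
Delete trivial equation 3 = 3.
Bind Y := h(mk(6,m),mk(6,m),h(mk(6,m),n,mk(6,m))).
MGU = { L -> mk(6,m), X2 -> mk(6,m), Y -> h(mk(6,m),mk(6,m),h(mk(6,m),n,mk(6,m))) }, so Y -> h(mk(6,m),mk(6,m),h(mk(6,m),n,mk(6,m))).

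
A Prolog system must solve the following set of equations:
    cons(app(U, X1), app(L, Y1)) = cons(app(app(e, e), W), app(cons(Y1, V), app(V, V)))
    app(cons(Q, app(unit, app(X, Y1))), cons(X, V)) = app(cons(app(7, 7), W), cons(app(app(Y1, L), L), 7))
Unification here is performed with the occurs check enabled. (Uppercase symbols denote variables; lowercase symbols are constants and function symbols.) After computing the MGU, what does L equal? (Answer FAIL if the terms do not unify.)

Decompose cons/2: app(U, X1) = app(app(e, e), W),  app(L, Y1) = app(cons(Y1, V), app(V, V)).
Decompose app/2: U = app(e, e),  X1 = W.
Bind U := app(e, e); no other remaining equation mentions U.
Bind X1 := W; no other remaining equation mentions X1.
Decompose app/2: L = cons(Y1, V),  Y1 = app(V, V).
Bind L := cons(Y1, V); substituting into the one remaining equation that mentions L gives: app(cons(Q, app(unit, app(X, Y1))), cons(X, V)) = app(cons(app(7, 7), W), cons(app(app(Y1, cons(Y1, V)), cons(Y1, V)), 7)).
Bind Y1 := app(V, V); substituting into the remaining equation gives: app(cons(Q, app(unit, app(X, app(V, V)))), cons(X, V)) = app(cons(app(7, 7), W), cons(app(app(app(V, V), cons(app(V, V), V)), cons(app(V, V), V)), 7)). Substituting into the earlier binding gives L := cons(app(V, V), V).
Decompose app/2: cons(Q, app(unit, app(X, app(V, V)))) = cons(app(7, 7), W),  cons(X, V) = cons(app(app(app(V, V), cons(app(V, V), V)), cons(app(V, V), V)), 7).
Decompose cons/2: Q = app(7, 7),  app(unit, app(X, app(V, V))) = W.
Bind Q := app(7, 7); no other remaining equation mentions Q.
Bind W := app(unit, app(X, app(V, V))); no other remaining equation mentions W. Substituting into the earlier binding gives X1 := app(unit, app(X, app(V, V))).
Decompose cons/2: X = app(app(app(V, V), cons(app(V, V), V)), cons(app(V, V), V)),  V = 7.
Bind X := app(app(app(V, V), cons(app(V, V), V)), cons(app(V, V), V)); no other remaining equation mentions X. Substituting into the earlier bindings gives X1 := app(unit, app(app(app(app(V, V), cons(app(V, V), V)), cons(app(V, V), V)), app(V, V))), W := app(unit, app(app(app(app(V, V), cons(app(V, V), V)), cons(app(V, V), V)), app(V, V))).
Bind V := 7. Substituting into the earlier bindings gives X1 := app(unit, app(app(app(app(7, 7), cons(app(7, 7), 7)), cons(app(7, 7), 7)), app(7, 7))), L := cons(app(7, 7), 7), Y1 := app(7, 7), W := app(unit, app(app(app(app(7, 7), cons(app(7, 7), 7)), cons(app(7, 7), 7)), app(7, 7))), X := app(app(app(7, 7), cons(app(7, 7), 7)), cons(app(7, 7), 7)).
MGU = { U -> app(e, e), X1 -> app(unit, app(app(app(app(7, 7), cons(app(7, 7), 7)), cons(app(7, 7), 7)), app(7, 7))), L -> cons(app(7, 7), 7), Y1 -> app(7, 7), Q -> app(7, 7), W -> app(unit, app(app(app(app(7, 7), cons(app(7, 7), 7)), cons(app(7, 7), 7)), app(7, 7))), X -> app(app(app(7, 7), cons(app(7, 7), 7)), cons(app(7, 7), 7)), V -> 7 }, so L -> cons(app(7, 7), 7).

cons(app(7, 7), 7)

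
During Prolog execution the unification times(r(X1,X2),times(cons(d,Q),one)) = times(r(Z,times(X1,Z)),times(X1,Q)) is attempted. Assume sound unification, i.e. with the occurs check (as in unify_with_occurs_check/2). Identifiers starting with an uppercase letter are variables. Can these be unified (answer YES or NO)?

Decompose times/2: r(X1,X2) = r(Z,times(X1,Z)),  times(cons(d,Q),one) = times(X1,Q).
Decompose r/2: X1 = Z,  X2 = times(X1,Z).
Bind X1 := Z; substituting into the remaining equations gives: X2 = times(Z,Z),  times(cons(d,Q),one) = times(Z,Q).
Bind X2 := times(Z,Z); no other remaining equation mentions X2.
Decompose times/2: cons(d,Q) = Z,  one = Q.
Bind Z := cons(d,Q); no other remaining equation mentions Z. Substituting into the earlier bindings gives X1 := cons(d,Q), X2 := times(cons(d,Q),cons(d,Q)).
Bind Q := one. Substituting into the earlier bindings gives X1 := cons(d,one), X2 := times(cons(d,one),cons(d,one)), Z := cons(d,one).
No equations remain and no clash or occurs-check failure arose, so a unifier exists.

YES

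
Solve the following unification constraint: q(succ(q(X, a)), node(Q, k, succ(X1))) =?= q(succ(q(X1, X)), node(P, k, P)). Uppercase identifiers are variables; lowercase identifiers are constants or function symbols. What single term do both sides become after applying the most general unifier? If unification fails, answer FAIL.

q(succ(q(a, a)), node(succ(a), k, succ(a)))

Decompose q/2: succ(q(X, a)) =?= succ(q(X1, X)),  node(Q, k, succ(X1)) =?= node(P, k, P).
Decompose succ/1: q(X, a) =?= q(X1, X).
Decompose q/2: X =?= X1,  a =?= X.
Bind X := X1; substituting into the one remaining equation that mentions X gives: a =?= X1.
Bind X1 := a; substituting into the remaining equation gives: node(Q, k, succ(a)) =?= node(P, k, P). Substituting into the earlier binding gives X := a.
Decompose node/3: Q =?= P,  k =?= k,  succ(a) =?= P.
Bind Q := P; no other remaining equation mentions Q.
Delete trivial equation k =?= k.
Bind P := succ(a). Substituting into the earlier binding gives Q := succ(a).
Applying the MGU to either side gives q(succ(q(a, a)), node(succ(a), k, succ(a))).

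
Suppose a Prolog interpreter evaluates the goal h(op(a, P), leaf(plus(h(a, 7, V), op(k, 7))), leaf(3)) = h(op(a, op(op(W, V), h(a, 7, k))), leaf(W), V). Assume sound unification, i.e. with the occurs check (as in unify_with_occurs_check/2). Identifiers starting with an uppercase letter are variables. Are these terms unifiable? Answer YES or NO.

YES

Decompose h/3: op(a, P) = op(a, op(op(W, V), h(a, 7, k))),  leaf(plus(h(a, 7, V), op(k, 7))) = leaf(W),  leaf(3) = V.
Decompose op/2: a = a,  P = op(op(W, V), h(a, 7, k)).
Delete trivial equation a = a.
Bind P := op(op(W, V), h(a, 7, k)); no other remaining equation mentions P.
Decompose leaf/1: plus(h(a, 7, V), op(k, 7)) = W.
Bind W := plus(h(a, 7, V), op(k, 7)); no other remaining equation mentions W. Substituting into the earlier binding gives P := op(op(plus(h(a, 7, V), op(k, 7)), V), h(a, 7, k)).
Bind V := leaf(3). Substituting into the earlier bindings gives P := op(op(plus(h(a, 7, leaf(3)), op(k, 7)), leaf(3)), h(a, 7, k)), W := plus(h(a, 7, leaf(3)), op(k, 7)).
No equations remain and no clash or occurs-check failure arose, so a unifier exists.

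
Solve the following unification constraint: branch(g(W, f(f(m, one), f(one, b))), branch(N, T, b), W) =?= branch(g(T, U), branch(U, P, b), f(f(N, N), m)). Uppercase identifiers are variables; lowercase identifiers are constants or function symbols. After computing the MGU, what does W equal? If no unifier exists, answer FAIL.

Decompose branch/3: g(W, f(f(m, one), f(one, b))) =?= g(T, U),  branch(N, T, b) =?= branch(U, P, b),  W =?= f(f(N, N), m).
Decompose g/2: W =?= T,  f(f(m, one), f(one, b)) =?= U.
Bind W := T; substituting into the one remaining equation that mentions W gives: T =?= f(f(N, N), m).
Bind U := f(f(m, one), f(one, b)); substituting into the one remaining equation that mentions U gives: branch(N, T, b) =?= branch(f(f(m, one), f(one, b)), P, b).
Decompose branch/3: N =?= f(f(m, one), f(one, b)),  T =?= P,  b =?= b.
Bind N := f(f(m, one), f(one, b)); substituting into the one remaining equation that mentions N gives: T =?= f(f(f(f(m, one), f(one, b)), f(f(m, one), f(one, b))), m).
Bind T := P; substituting into the one remaining equation that mentions T gives: P =?= f(f(f(f(m, one), f(one, b)), f(f(m, one), f(one, b))), m). Substituting into the earlier binding gives W := P.
Delete trivial equation b =?= b.
Bind P := f(f(f(f(m, one), f(one, b)), f(f(m, one), f(one, b))), m). Substituting into the earlier bindings gives W := f(f(f(f(m, one), f(one, b)), f(f(m, one), f(one, b))), m), T := f(f(f(f(m, one), f(one, b)), f(f(m, one), f(one, b))), m).
MGU = { W -> f(f(f(f(m, one), f(one, b)), f(f(m, one), f(one, b))), m), U -> f(f(m, one), f(one, b)), N -> f(f(m, one), f(one, b)), T -> f(f(f(f(m, one), f(one, b)), f(f(m, one), f(one, b))), m), P -> f(f(f(f(m, one), f(one, b)), f(f(m, one), f(one, b))), m) }, so W -> f(f(f(f(m, one), f(one, b)), f(f(m, one), f(one, b))), m).

f(f(f(f(m, one), f(one, b)), f(f(m, one), f(one, b))), m)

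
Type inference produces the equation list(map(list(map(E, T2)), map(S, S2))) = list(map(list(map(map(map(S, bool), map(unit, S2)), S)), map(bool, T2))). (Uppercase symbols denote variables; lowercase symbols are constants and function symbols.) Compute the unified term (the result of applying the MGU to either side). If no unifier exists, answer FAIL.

Decompose list/1: map(list(map(E, T2)), map(S, S2)) = map(list(map(map(map(S, bool), map(unit, S2)), S)), map(bool, T2)).
Decompose map/2: list(map(E, T2)) = list(map(map(map(S, bool), map(unit, S2)), S)),  map(S, S2) = map(bool, T2).
Decompose list/1: map(E, T2) = map(map(map(S, bool), map(unit, S2)), S).
Decompose map/2: E = map(map(S, bool), map(unit, S2)),  T2 = S.
Bind E := map(map(S, bool), map(unit, S2)); no other remaining equation mentions E.
Bind T2 := S; substituting into the remaining equation gives: map(S, S2) = map(bool, S).
Decompose map/2: S = bool,  S2 = S.
Bind S := bool; substituting into the remaining equation gives: S2 = bool. Substituting into the earlier bindings gives E := map(map(bool, bool), map(unit, S2)), T2 := bool.
Bind S2 := bool. Substituting into the earlier binding gives E := map(map(bool, bool), map(unit, bool)).
Applying the MGU to either side gives list(map(list(map(map(map(bool, bool), map(unit, bool)), bool)), map(bool, bool))).

list(map(list(map(map(map(bool, bool), map(unit, bool)), bool)), map(bool, bool)))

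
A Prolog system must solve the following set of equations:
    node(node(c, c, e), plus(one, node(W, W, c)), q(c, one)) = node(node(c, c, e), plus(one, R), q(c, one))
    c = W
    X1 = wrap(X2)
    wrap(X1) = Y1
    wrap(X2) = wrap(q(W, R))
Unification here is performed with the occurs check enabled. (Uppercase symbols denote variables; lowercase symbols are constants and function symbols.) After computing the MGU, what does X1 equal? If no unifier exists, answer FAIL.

Decompose node/3: node(c, c, e) = node(c, c, e),  plus(one, node(W, W, c)) = plus(one, R),  q(c, one) = q(c, one).
Delete trivial equation node(c, c, e) = node(c, c, e).
Decompose plus/2: one = one,  node(W, W, c) = R.
Delete trivial equation one = one.
Bind R := node(W, W, c); substituting into the one remaining equation that mentions R gives: wrap(X2) = wrap(q(W, node(W, W, c))).
Delete trivial equation q(c, one) = q(c, one).
Bind W := c; substituting into the one remaining equation that mentions W gives: wrap(X2) = wrap(q(c, node(c, c, c))). Substituting into the earlier binding gives R := node(c, c, c).
Bind X1 := wrap(X2); substituting into the one remaining equation that mentions X1 gives: wrap(wrap(X2)) = Y1.
Bind Y1 := wrap(wrap(X2)); no other remaining equation mentions Y1.
Decompose wrap/1: X2 = q(c, node(c, c, c)).
Bind X2 := q(c, node(c, c, c)). Substituting into the earlier bindings gives X1 := wrap(q(c, node(c, c, c))), Y1 := wrap(wrap(q(c, node(c, c, c)))).
MGU = { R = node(c, c, c), W = c, X1 = wrap(q(c, node(c, c, c))), Y1 = wrap(wrap(q(c, node(c, c, c)))), X2 = q(c, node(c, c, c)) }, so X1 = wrap(q(c, node(c, c, c))).

wrap(q(c, node(c, c, c)))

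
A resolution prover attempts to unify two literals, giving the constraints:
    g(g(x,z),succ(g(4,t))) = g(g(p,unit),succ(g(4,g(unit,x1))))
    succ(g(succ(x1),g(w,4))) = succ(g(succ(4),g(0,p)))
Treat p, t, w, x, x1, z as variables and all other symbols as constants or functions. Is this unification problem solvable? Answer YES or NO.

Decompose g/2: g(x,z) = g(p,unit),  succ(g(4,t)) = succ(g(4,g(unit,x1))).
Decompose g/2: x = p,  z = unit.
Bind x := p; no other remaining equation mentions x.
Bind z := unit; no other remaining equation mentions z.
Decompose succ/1: g(4,t) = g(4,g(unit,x1)).
Decompose g/2: 4 = 4,  t = g(unit,x1).
Delete trivial equation 4 = 4.
Bind t := g(unit,x1); no other remaining equation mentions t.
Decompose succ/1: g(succ(x1),g(w,4)) = g(succ(4),g(0,p)).
Decompose g/2: succ(x1) = succ(4),  g(w,4) = g(0,p).
Decompose succ/1: x1 = 4.
Bind x1 := 4; no other remaining equation mentions x1. Substituting into the earlier binding gives t := g(unit,4).
Decompose g/2: w = 0,  4 = p.
Bind w := 0; no other remaining equation mentions w.
Bind p := 4. Substituting into the earlier binding gives x := 4.
No equations remain and no clash or occurs-check failure arose, so a unifier exists.

YES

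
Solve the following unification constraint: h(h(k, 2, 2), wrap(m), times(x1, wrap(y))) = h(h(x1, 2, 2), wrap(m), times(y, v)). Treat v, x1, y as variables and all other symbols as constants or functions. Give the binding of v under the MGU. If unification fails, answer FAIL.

wrap(k)

Decompose h/3: h(k, 2, 2) = h(x1, 2, 2),  wrap(m) = wrap(m),  times(x1, wrap(y)) = times(y, v).
Decompose h/3: k = x1,  2 = 2,  2 = 2.
Bind x1 := k; substituting into the one remaining equation that mentions x1 gives: times(k, wrap(y)) = times(y, v).
Delete trivial equation 2 = 2.
Delete trivial equation 2 = 2.
Delete trivial equation wrap(m) = wrap(m).
Decompose times/2: k = y,  wrap(y) = v.
Bind y := k; substituting into the remaining equation gives: wrap(k) = v.
Bind v := wrap(k).
MGU = { x1 -> k, y -> k, v -> wrap(k) }, so v -> wrap(k).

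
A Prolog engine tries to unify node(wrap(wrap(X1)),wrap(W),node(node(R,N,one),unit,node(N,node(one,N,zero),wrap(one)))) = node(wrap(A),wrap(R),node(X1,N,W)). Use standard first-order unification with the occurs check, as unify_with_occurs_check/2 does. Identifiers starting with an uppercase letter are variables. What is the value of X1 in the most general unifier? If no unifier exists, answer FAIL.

node(node(unit,node(one,unit,zero),wrap(one)),unit,one)

Decompose node/3: wrap(wrap(X1)) = wrap(A),  wrap(W) = wrap(R),  node(node(R,N,one),unit,node(N,node(one,N,zero),wrap(one))) = node(X1,N,W).
Decompose wrap/1: wrap(X1) = A.
Bind A := wrap(X1); no other remaining equation mentions A.
Decompose wrap/1: W = R.
Bind W := R; substituting into the remaining equation gives: node(node(R,N,one),unit,node(N,node(one,N,zero),wrap(one))) = node(X1,N,R).
Decompose node/3: node(R,N,one) = X1,  unit = N,  node(N,node(one,N,zero),wrap(one)) = R.
Bind X1 := node(R,N,one); no other remaining equation mentions X1. Substituting into the earlier binding gives A := wrap(node(R,N,one)).
Bind N := unit; substituting into the remaining equation gives: node(unit,node(one,unit,zero),wrap(one)) = R. Substituting into the earlier bindings gives A := wrap(node(R,unit,one)), X1 := node(R,unit,one).
Bind R := node(unit,node(one,unit,zero),wrap(one)). Substituting into the earlier bindings gives A := wrap(node(node(unit,node(one,unit,zero),wrap(one)),unit,one)), W := node(unit,node(one,unit,zero),wrap(one)), X1 := node(node(unit,node(one,unit,zero),wrap(one)),unit,one).
MGU = { A = wrap(node(node(unit,node(one,unit,zero),wrap(one)),unit,one)), W = node(unit,node(one,unit,zero),wrap(one)), X1 = node(node(unit,node(one,unit,zero),wrap(one)),unit,one), N = unit, R = node(unit,node(one,unit,zero),wrap(one)) }, so X1 = node(node(unit,node(one,unit,zero),wrap(one)),unit,one).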